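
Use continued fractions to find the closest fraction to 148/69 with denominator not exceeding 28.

15/7

Expand x = 148/69 as a continued fraction with the Euclidean algorithm:
  148 = 2*69 + 10, so a_0 = 2.
  69 = 6*10 + 9, so a_1 = 6.
  10 = 1*9 + 1, so a_2 = 1.
  9 = 9*1 + 0, so a_3 = 9.
so x = [2; 6, 1, 9].
Convergents (p_i = a_i*p_{i-1} + p_{i-2}, q_i = a_i*q_{i-1} + q_{i-2} with p_{-2}=0, p_{-1}=1, q_{-2}=1, q_{-1}=0), until the denominator exceeds 28:
  i=0: a_0=2, p_0 = 2*1 + 0 = 2, q_0 = 2*0 + 1 = 1.
  i=1: a_1=6, p_1 = 6*2 + 1 = 13, q_1 = 6*1 + 0 = 6.
  i=2: a_2=1, p_2 = 1*13 + 2 = 15, q_2 = 1*6 + 1 = 7.
  i=3: a_3=9, p_3 = 9*15 + 13 = 148, q_3 = 9*7 + 6 = 69.
q_3 = 69 > 28, so the last convergent with denominator <= 28 is p_2/q_2 = 15/7.
The closest fraction with denominator <= 28 is either p_2/q_2 or the intermediate fraction (k*p_2 + p_1)/(k*q_2 + q_1) with the largest k >= 1 whose denominator stays <= 28; these approach x as k grows, and every other convergent or intermediate fraction in range is farther away.
Largest k: floor((28 - q_1)/q_2) = floor((28 - 6)/7) = 3.
That gives (3*15 + 13)/(3*7 + 6) = 58/27.
Compare the errors: |x - 15/7| = |148*7 - 15*69|/(69*7) = 1/483, and |x - 58/27| = |148*27 - 58*69|/(69*27) = 6/1863.
Cross-multiplying, 1*1863 = 1863 < 2898 = 6*483, so 1/483 is smaller: the convergent 15/7 is closer to x than 58/27.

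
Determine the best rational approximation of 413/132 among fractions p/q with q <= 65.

Expand x = 413/132 as a continued fraction with the Euclidean algorithm:
  413 = 3*132 + 17, so a_0 = 3.
  132 = 7*17 + 13, so a_1 = 7.
  17 = 1*13 + 4, so a_2 = 1.
  13 = 3*4 + 1, so a_3 = 3.
  4 = 4*1 + 0, so a_4 = 4.
so x = [3; 7, 1, 3, 4].
Convergents (p_i = a_i*p_{i-1} + p_{i-2}, q_i = a_i*q_{i-1} + q_{i-2} with p_{-2}=0, p_{-1}=1, q_{-2}=1, q_{-1}=0), until the denominator exceeds 65:
  i=0: a_0=3, p_0 = 3*1 + 0 = 3, q_0 = 3*0 + 1 = 1.
  i=1: a_1=7, p_1 = 7*3 + 1 = 22, q_1 = 7*1 + 0 = 7.
  i=2: a_2=1, p_2 = 1*22 + 3 = 25, q_2 = 1*7 + 1 = 8.
  i=3: a_3=3, p_3 = 3*25 + 22 = 97, q_3 = 3*8 + 7 = 31.
  i=4: a_4=4, p_4 = 4*97 + 25 = 413, q_4 = 4*31 + 8 = 132.
q_4 = 132 > 65, so the last convergent with denominator <= 65 is p_3/q_3 = 97/31.
The closest fraction with denominator <= 65 is either p_3/q_3 or the intermediate fraction (k*p_3 + p_2)/(k*q_3 + q_2) with the largest k >= 1 whose denominator stays <= 65; these approach x as k grows, and every other convergent or intermediate fraction in range is farther away.
Largest k: floor((65 - q_2)/q_3) = floor((65 - 8)/31) = 1.
That gives (1*97 + 25)/(1*31 + 8) = 122/39.
Compare the errors: |x - 97/31| = |413*31 - 97*132|/(132*31) = 1/4092, and |x - 122/39| = |413*39 - 122*132|/(132*39) = 3/5148.
Cross-multiplying, 1*5148 = 5148 < 12276 = 3*4092, so 1/4092 is smaller: the convergent 97/31 is closer to x than 122/39.

97/31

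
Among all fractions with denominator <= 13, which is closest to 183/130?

7/5

Expand x = 183/130 as a continued fraction with the Euclidean algorithm:
  183 = 1*130 + 53, so a_0 = 1.
  130 = 2*53 + 24, so a_1 = 2.
  53 = 2*24 + 5, so a_2 = 2.
  24 = 4*5 + 4, so a_3 = 4.
  5 = 1*4 + 1, so a_4 = 1.
  4 = 4*1 + 0, so a_5 = 4.
so x = [1; 2, 2, 4, 1, 4].
Convergents (p_i = a_i*p_{i-1} + p_{i-2}, q_i = a_i*q_{i-1} + q_{i-2} with p_{-2}=0, p_{-1}=1, q_{-2}=1, q_{-1}=0), until the denominator exceeds 13:
  i=0: a_0=1, p_0 = 1*1 + 0 = 1, q_0 = 1*0 + 1 = 1.
  i=1: a_1=2, p_1 = 2*1 + 1 = 3, q_1 = 2*1 + 0 = 2.
  i=2: a_2=2, p_2 = 2*3 + 1 = 7, q_2 = 2*2 + 1 = 5.
  i=3: a_3=4, p_3 = 4*7 + 3 = 31, q_3 = 4*5 + 2 = 22.
q_3 = 22 > 13, so the last convergent with denominator <= 13 is p_2/q_2 = 7/5.
The closest fraction with denominator <= 13 is either p_2/q_2 or the intermediate fraction (k*p_2 + p_1)/(k*q_2 + q_1) with the largest k >= 1 whose denominator stays <= 13; these approach x as k grows, and every other convergent or intermediate fraction in range is farther away.
Largest k: floor((13 - q_1)/q_2) = floor((13 - 2)/5) = 2.
That gives (2*7 + 3)/(2*5 + 2) = 17/12.
Compare the errors: |x - 7/5| = |183*5 - 7*130|/(130*5) = 5/650, and |x - 17/12| = |183*12 - 17*130|/(130*12) = 14/1560.
Cross-multiplying, 5*1560 = 7800 < 9100 = 14*650, so 5/650 is smaller: the convergent 7/5 is closer to x than 17/12.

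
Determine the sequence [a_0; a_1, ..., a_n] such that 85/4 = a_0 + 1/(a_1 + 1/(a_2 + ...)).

[21; 4]

Run the Euclidean algorithm on 85 and 4; the successive quotients are the partial quotients a_0, a_1, ... (each step inverts the fractional part left over by the previous one):
  85 = 21*4 + 1, so a_0 = 21.
  4 = 4*1 + 0, so a_1 = 4.
The remainder reaches 0 after 2 divisions, so the expansion has 2 partial quotients, read off in order.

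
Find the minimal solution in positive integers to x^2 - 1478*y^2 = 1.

(x, y) = (119717, 3114)

First expand sqrt(1478) as a continued fraction. With x_i = (sqrt(1478) + m_i)/d_i and (m_0, d_0) = (0, 1): a_0 = floor(sqrt(1478)) = 38, since 38^2 = 1444 <= 1478 < 1521 = 39^2.
Iterate m_{i+1} = d_i*a_i - m_i, d_{i+1} = (1478 - m_{i+1}^2)/d_i, a_{i+1} = floor((a_0 + m_{i+1})/d_{i+1}):
  m_1 = 1*38 - 0 = 38, d_1 = (1478 - 38^2)/1 = 34/1 = 34, a_1 = floor((38 + 38)/34) = 2.
  m_2 = 34*2 - 38 = 30, d_2 = (1478 - 30^2)/34 = 578/34 = 17, a_2 = floor((38 + 30)/17) = 4.
  m_3 = 17*4 - 30 = 38, d_3 = (1478 - 38^2)/17 = 34/17 = 2, a_3 = floor((38 + 38)/2) = 38.
  m_4 = 2*38 - 38 = 38, d_4 = (1478 - 38^2)/2 = 34/2 = 17, a_4 = floor((38 + 38)/17) = 4.
  m_5 = 17*4 - 38 = 30, d_5 = (1478 - 30^2)/17 = 578/17 = 34, a_5 = floor((38 + 30)/34) = 2.
  m_6 = 34*2 - 30 = 38, d_6 = (1478 - 38^2)/34 = 34/34 = 1, a_6 = floor((38 + 38)/1) = 76.
  m_7 = 1*76 - 38 = 38, d_7 = (1478 - 38^2)/1 = 34/1 = 34: (m_7, d_7) = (m_1, d_1) = (38, 34), so from here the quotients repeat a_1, ..., a_6; the period length is 6.
So sqrt(1478) = [38; (2, 4, 38, 4, 2, 76)] with period length k = 6.
k is even, so the fundamental solution of x^2 - 1478y^2 = 1 is (p_{k-1}, q_{k-1}) = (p_5, q_5); compute convergents through index 5.
Convergents (p_i = a_i*p_{i-1} + p_{i-2}, q_i = a_i*q_{i-1} + q_{i-2} with p_{-2}=0, p_{-1}=1, q_{-2}=1, q_{-1}=0):
  i=0: a_0=38, p_0 = 38*1 + 0 = 38, q_0 = 38*0 + 1 = 1.
  i=1: a_1=2, p_1 = 2*38 + 1 = 77, q_1 = 2*1 + 0 = 2.
  i=2: a_2=4, p_2 = 4*77 + 38 = 346, q_2 = 4*2 + 1 = 9.
  i=3: a_3=38, p_3 = 38*346 + 77 = 13225, q_3 = 38*9 + 2 = 344.
  i=4: a_4=4, p_4 = 4*13225 + 346 = 53246, q_4 = 4*344 + 9 = 1385.
  i=5: a_5=2, p_5 = 2*53246 + 13225 = 119717, q_5 = 2*1385 + 344 = 3114.
Check: 119717^2 - 1478*3114^2 = 14332160089 - 14332160088 = 1, so (x, y) = (119717, 3114) solves the equation, and by the theorem it is the least positive solution.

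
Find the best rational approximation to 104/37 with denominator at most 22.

59/21

Expand x = 104/37 as a continued fraction with the Euclidean algorithm:
  104 = 2*37 + 30, so a_0 = 2.
  37 = 1*30 + 7, so a_1 = 1.
  30 = 4*7 + 2, so a_2 = 4.
  7 = 3*2 + 1, so a_3 = 3.
  2 = 2*1 + 0, so a_4 = 2.
so x = [2; 1, 4, 3, 2].
Convergents (p_i = a_i*p_{i-1} + p_{i-2}, q_i = a_i*q_{i-1} + q_{i-2} with p_{-2}=0, p_{-1}=1, q_{-2}=1, q_{-1}=0), until the denominator exceeds 22:
  i=0: a_0=2, p_0 = 2*1 + 0 = 2, q_0 = 2*0 + 1 = 1.
  i=1: a_1=1, p_1 = 1*2 + 1 = 3, q_1 = 1*1 + 0 = 1.
  i=2: a_2=4, p_2 = 4*3 + 2 = 14, q_2 = 4*1 + 1 = 5.
  i=3: a_3=3, p_3 = 3*14 + 3 = 45, q_3 = 3*5 + 1 = 16.
  i=4: a_4=2, p_4 = 2*45 + 14 = 104, q_4 = 2*16 + 5 = 37.
q_4 = 37 > 22, so the last convergent with denominator <= 22 is p_3/q_3 = 45/16.
The closest fraction with denominator <= 22 is either p_3/q_3 or the intermediate fraction (k*p_3 + p_2)/(k*q_3 + q_2) with the largest k >= 1 whose denominator stays <= 22; these approach x as k grows, and every other convergent or intermediate fraction in range is farther away.
Largest k: floor((22 - q_2)/q_3) = floor((22 - 5)/16) = 1.
That gives (1*45 + 14)/(1*16 + 5) = 59/21.
Compare the errors: |x - 45/16| = |104*16 - 45*37|/(37*16) = 1/592, and |x - 59/21| = |104*21 - 59*37|/(37*21) = 1/777.
Cross-multiplying, 1*592 = 592 < 777 = 1*777, so 1/777 is smaller: the intermediate fraction 59/21 is closer to x than 45/16.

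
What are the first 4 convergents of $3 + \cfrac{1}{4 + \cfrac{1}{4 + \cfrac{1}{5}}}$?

3/1, 13/4, 55/17, 288/89

Using the convergent recurrence p_i = a_i*p_{i-1} + p_{i-2}, q_i = a_i*q_{i-1} + q_{i-2} with p_{-2}=0, p_{-1}=1, q_{-2}=1, q_{-1}=0:
  i=0: a_0=3, p_0 = 3*1 + 0 = 3, q_0 = 3*0 + 1 = 1.
  i=1: a_1=4, p_1 = 4*3 + 1 = 13, q_1 = 4*1 + 0 = 4.
  i=2: a_2=4, p_2 = 4*13 + 3 = 55, q_2 = 4*4 + 1 = 17.
  i=3: a_3=5, p_3 = 5*55 + 13 = 288, q_3 = 5*17 + 4 = 89.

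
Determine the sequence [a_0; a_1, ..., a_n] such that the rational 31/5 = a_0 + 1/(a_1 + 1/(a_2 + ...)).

[6; 5]

Run the Euclidean algorithm on 31 and 5; the successive quotients are the partial quotients a_0, a_1, ... (each step inverts the fractional part left over by the previous one):
  31 = 6*5 + 1, so a_0 = 6.
  5 = 5*1 + 0, so a_1 = 5.
The remainder reaches 0 after 2 divisions, so the expansion has 2 partial quotients, read off in order.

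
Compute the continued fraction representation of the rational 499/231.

Run the Euclidean algorithm on 499 and 231; the successive quotients are the partial quotients a_0, a_1, ... (each step inverts the fractional part left over by the previous one):
  499 = 2*231 + 37, so a_0 = 2.
  231 = 6*37 + 9, so a_1 = 6.
  37 = 4*9 + 1, so a_2 = 4.
  9 = 9*1 + 0, so a_3 = 9.
The remainder reaches 0 after 4 divisions, so the expansion has 4 partial quotients, read off in order.

[2; 6, 4, 9]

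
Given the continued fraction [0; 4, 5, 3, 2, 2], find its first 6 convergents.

Using the convergent recurrence p_i = a_i*p_{i-1} + p_{i-2}, q_i = a_i*q_{i-1} + q_{i-2} with p_{-2}=0, p_{-1}=1, q_{-2}=1, q_{-1}=0:
  i=0: a_0=0, p_0 = 0*1 + 0 = 0, q_0 = 0*0 + 1 = 1.
  i=1: a_1=4, p_1 = 4*0 + 1 = 1, q_1 = 4*1 + 0 = 4.
  i=2: a_2=5, p_2 = 5*1 + 0 = 5, q_2 = 5*4 + 1 = 21.
  i=3: a_3=3, p_3 = 3*5 + 1 = 16, q_3 = 3*21 + 4 = 67.
  i=4: a_4=2, p_4 = 2*16 + 5 = 37, q_4 = 2*67 + 21 = 155.
  i=5: a_5=2, p_5 = 2*37 + 16 = 90, q_5 = 2*155 + 67 = 377.

0/1, 1/4, 5/21, 16/67, 37/155, 90/377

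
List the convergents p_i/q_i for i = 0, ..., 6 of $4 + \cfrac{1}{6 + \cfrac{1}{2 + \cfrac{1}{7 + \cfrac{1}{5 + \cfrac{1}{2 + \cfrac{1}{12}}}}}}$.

4/1, 25/6, 54/13, 403/97, 2069/498, 4541/1093, 56561/13614

Using the convergent recurrence p_i = a_i*p_{i-1} + p_{i-2}, q_i = a_i*q_{i-1} + q_{i-2} with p_{-2}=0, p_{-1}=1, q_{-2}=1, q_{-1}=0:
  i=0: a_0=4, p_0 = 4*1 + 0 = 4, q_0 = 4*0 + 1 = 1.
  i=1: a_1=6, p_1 = 6*4 + 1 = 25, q_1 = 6*1 + 0 = 6.
  i=2: a_2=2, p_2 = 2*25 + 4 = 54, q_2 = 2*6 + 1 = 13.
  i=3: a_3=7, p_3 = 7*54 + 25 = 403, q_3 = 7*13 + 6 = 97.
  i=4: a_4=5, p_4 = 5*403 + 54 = 2069, q_4 = 5*97 + 13 = 498.
  i=5: a_5=2, p_5 = 2*2069 + 403 = 4541, q_5 = 2*498 + 97 = 1093.
  i=6: a_6=12, p_6 = 12*4541 + 2069 = 56561, q_6 = 12*1093 + 498 = 13614.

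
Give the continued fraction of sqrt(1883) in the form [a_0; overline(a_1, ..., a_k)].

Write x_i = (sqrt(1883) + m_i)/d_i with (m_0, d_0) = (0, 1). a_0 = floor(sqrt(1883)) = 43, since 43^2 = 1849 <= 1883 < 1936 = 44^2.
Iterate m_{i+1} = d_i*a_i - m_i, d_{i+1} = (1883 - m_{i+1}^2)/d_i, a_{i+1} = floor((a_0 + m_{i+1})/d_{i+1}):
  m_1 = 1*43 - 0 = 43, d_1 = (1883 - 43^2)/1 = 34/1 = 34, a_1 = floor((43 + 43)/34) = 2.
  m_2 = 34*2 - 43 = 25, d_2 = (1883 - 25^2)/34 = 1258/34 = 37, a_2 = floor((43 + 25)/37) = 1.
  m_3 = 37*1 - 25 = 12, d_3 = (1883 - 12^2)/37 = 1739/37 = 47, a_3 = floor((43 + 12)/47) = 1.
  m_4 = 47*1 - 12 = 35, d_4 = (1883 - 35^2)/47 = 658/47 = 14, a_4 = floor((43 + 35)/14) = 5.
  m_5 = 14*5 - 35 = 35, d_5 = (1883 - 35^2)/14 = 658/14 = 47, a_5 = floor((43 + 35)/47) = 1.
  m_6 = 47*1 - 35 = 12, d_6 = (1883 - 12^2)/47 = 1739/47 = 37, a_6 = floor((43 + 12)/37) = 1.
  m_7 = 37*1 - 12 = 25, d_7 = (1883 - 25^2)/37 = 1258/37 = 34, a_7 = floor((43 + 25)/34) = 2.
  m_8 = 34*2 - 25 = 43, d_8 = (1883 - 43^2)/34 = 34/34 = 1, a_8 = floor((43 + 43)/1) = 86.
  m_9 = 1*86 - 43 = 43, d_9 = (1883 - 43^2)/1 = 34/1 = 34: (m_9, d_9) = (m_1, d_1) = (43, 34), so from here the quotients repeat a_1, ..., a_8; the period length is 8.
Hence the expansion of sqrt(1883) is a_0 = 43 followed by the repeating block 2, 1, 1, 5, 1, 1, 2, 86 (period 8).

[43; overline(2, 1, 1, 5, 1, 1, 2, 86)]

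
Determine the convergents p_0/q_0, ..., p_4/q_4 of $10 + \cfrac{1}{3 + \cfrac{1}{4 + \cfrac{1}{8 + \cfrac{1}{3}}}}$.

Using the convergent recurrence p_i = a_i*p_{i-1} + p_{i-2}, q_i = a_i*q_{i-1} + q_{i-2} with p_{-2}=0, p_{-1}=1, q_{-2}=1, q_{-1}=0:
  i=0: a_0=10, p_0 = 10*1 + 0 = 10, q_0 = 10*0 + 1 = 1.
  i=1: a_1=3, p_1 = 3*10 + 1 = 31, q_1 = 3*1 + 0 = 3.
  i=2: a_2=4, p_2 = 4*31 + 10 = 134, q_2 = 4*3 + 1 = 13.
  i=3: a_3=8, p_3 = 8*134 + 31 = 1103, q_3 = 8*13 + 3 = 107.
  i=4: a_4=3, p_4 = 3*1103 + 134 = 3443, q_4 = 3*107 + 13 = 334.

10/1, 31/3, 134/13, 1103/107, 3443/334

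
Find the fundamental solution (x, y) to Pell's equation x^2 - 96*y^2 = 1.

First expand sqrt(96) as a continued fraction. With x_i = (sqrt(96) + m_i)/d_i and (m_0, d_0) = (0, 1): a_0 = floor(sqrt(96)) = 9, since 9^2 = 81 <= 96 < 100 = 10^2.
Iterate m_{i+1} = d_i*a_i - m_i, d_{i+1} = (96 - m_{i+1}^2)/d_i, a_{i+1} = floor((a_0 + m_{i+1})/d_{i+1}):
  m_1 = 1*9 - 0 = 9, d_1 = (96 - 9^2)/1 = 15/1 = 15, a_1 = floor((9 + 9)/15) = 1.
  m_2 = 15*1 - 9 = 6, d_2 = (96 - 6^2)/15 = 60/15 = 4, a_2 = floor((9 + 6)/4) = 3.
  m_3 = 4*3 - 6 = 6, d_3 = (96 - 6^2)/4 = 60/4 = 15, a_3 = floor((9 + 6)/15) = 1.
  m_4 = 15*1 - 6 = 9, d_4 = (96 - 9^2)/15 = 15/15 = 1, a_4 = floor((9 + 9)/1) = 18.
  m_5 = 1*18 - 9 = 9, d_5 = (96 - 9^2)/1 = 15/1 = 15: (m_5, d_5) = (m_1, d_1) = (9, 15), so from here the quotients repeat a_1, ..., a_4; the period length is 4.
So sqrt(96) = [9; (1, 3, 1, 18)] with period length k = 4.
k is even, so the fundamental solution of x^2 - 96y^2 = 1 is (p_{k-1}, q_{k-1}) = (p_3, q_3); compute convergents through index 3.
Convergents (p_i = a_i*p_{i-1} + p_{i-2}, q_i = a_i*q_{i-1} + q_{i-2} with p_{-2}=0, p_{-1}=1, q_{-2}=1, q_{-1}=0):
  i=0: a_0=9, p_0 = 9*1 + 0 = 9, q_0 = 9*0 + 1 = 1.
  i=1: a_1=1, p_1 = 1*9 + 1 = 10, q_1 = 1*1 + 0 = 1.
  i=2: a_2=3, p_2 = 3*10 + 9 = 39, q_2 = 3*1 + 1 = 4.
  i=3: a_3=1, p_3 = 1*39 + 10 = 49, q_3 = 1*4 + 1 = 5.
Check: 49^2 - 96*5^2 = 2401 - 2400 = 1, so (x, y) = (49, 5) solves the equation, and by the theorem it is the least positive solution.

(x, y) = (49, 5)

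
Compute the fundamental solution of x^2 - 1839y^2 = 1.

(x, y) = (26133415, 609404)

First expand sqrt(1839) as a continued fraction. With x_i = (sqrt(1839) + m_i)/d_i and (m_0, d_0) = (0, 1): a_0 = floor(sqrt(1839)) = 42, since 42^2 = 1764 <= 1839 < 1849 = 43^2.
Iterate m_{i+1} = d_i*a_i - m_i, d_{i+1} = (1839 - m_{i+1}^2)/d_i, a_{i+1} = floor((a_0 + m_{i+1})/d_{i+1}):
  m_1 = 1*42 - 0 = 42, d_1 = (1839 - 42^2)/1 = 75/1 = 75, a_1 = floor((42 + 42)/75) = 1.
  m_2 = 75*1 - 42 = 33, d_2 = (1839 - 33^2)/75 = 750/75 = 10, a_2 = floor((42 + 33)/10) = 7.
  m_3 = 10*7 - 33 = 37, d_3 = (1839 - 37^2)/10 = 470/10 = 47, a_3 = floor((42 + 37)/47) = 1.
  m_4 = 47*1 - 37 = 10, d_4 = (1839 - 10^2)/47 = 1739/47 = 37, a_4 = floor((42 + 10)/37) = 1.
  m_5 = 37*1 - 10 = 27, d_5 = (1839 - 27^2)/37 = 1110/37 = 30, a_5 = floor((42 + 27)/30) = 2.
  m_6 = 30*2 - 27 = 33, d_6 = (1839 - 33^2)/30 = 750/30 = 25, a_6 = floor((42 + 33)/25) = 3.
  m_7 = 25*3 - 33 = 42, d_7 = (1839 - 42^2)/25 = 75/25 = 3, a_7 = floor((42 + 42)/3) = 28.
  m_8 = 3*28 - 42 = 42, d_8 = (1839 - 42^2)/3 = 75/3 = 25, a_8 = floor((42 + 42)/25) = 3.
  m_9 = 25*3 - 42 = 33, d_9 = (1839 - 33^2)/25 = 750/25 = 30, a_9 = floor((42 + 33)/30) = 2.
  m_10 = 30*2 - 33 = 27, d_10 = (1839 - 27^2)/30 = 1110/30 = 37, a_10 = floor((42 + 27)/37) = 1.
  m_11 = 37*1 - 27 = 10, d_11 = (1839 - 10^2)/37 = 1739/37 = 47, a_11 = floor((42 + 10)/47) = 1.
  m_12 = 47*1 - 10 = 37, d_12 = (1839 - 37^2)/47 = 470/47 = 10, a_12 = floor((42 + 37)/10) = 7.
  m_13 = 10*7 - 37 = 33, d_13 = (1839 - 33^2)/10 = 750/10 = 75, a_13 = floor((42 + 33)/75) = 1.
  m_14 = 75*1 - 33 = 42, d_14 = (1839 - 42^2)/75 = 75/75 = 1, a_14 = floor((42 + 42)/1) = 84.
  m_15 = 1*84 - 42 = 42, d_15 = (1839 - 42^2)/1 = 75/1 = 75: (m_15, d_15) = (m_1, d_1) = (42, 75), so from here the quotients repeat a_1, ..., a_14; the period length is 14.
So sqrt(1839) = [42; (1, 7, 1, 1, 2, 3, 28, 3, 2, 1, 1, 7, 1, 84)] with period length k = 14.
k is even, so the fundamental solution of x^2 - 1839y^2 = 1 is (p_{k-1}, q_{k-1}) = (p_13, q_13); compute convergents through index 13.
Convergents (p_i = a_i*p_{i-1} + p_{i-2}, q_i = a_i*q_{i-1} + q_{i-2} with p_{-2}=0, p_{-1}=1, q_{-2}=1, q_{-1}=0):
  i=0: a_0=42, p_0 = 42*1 + 0 = 42, q_0 = 42*0 + 1 = 1.
  i=1: a_1=1, p_1 = 1*42 + 1 = 43, q_1 = 1*1 + 0 = 1.
  i=2: a_2=7, p_2 = 7*43 + 42 = 343, q_2 = 7*1 + 1 = 8.
  i=3: a_3=1, p_3 = 1*343 + 43 = 386, q_3 = 1*8 + 1 = 9.
  i=4: a_4=1, p_4 = 1*386 + 343 = 729, q_4 = 1*9 + 8 = 17.
  i=5: a_5=2, p_5 = 2*729 + 386 = 1844, q_5 = 2*17 + 9 = 43.
  i=6: a_6=3, p_6 = 3*1844 + 729 = 6261, q_6 = 3*43 + 17 = 146.
  i=7: a_7=28, p_7 = 28*6261 + 1844 = 177152, q_7 = 28*146 + 43 = 4131.
  i=8: a_8=3, p_8 = 3*177152 + 6261 = 537717, q_8 = 3*4131 + 146 = 12539.
  i=9: a_9=2, p_9 = 2*537717 + 177152 = 1252586, q_9 = 2*12539 + 4131 = 29209.
  i=10: a_10=1, p_10 = 1*1252586 + 537717 = 1790303, q_10 = 1*29209 + 12539 = 41748.
  i=11: a_11=1, p_11 = 1*1790303 + 1252586 = 3042889, q_11 = 1*41748 + 29209 = 70957.
  i=12: a_12=7, p_12 = 7*3042889 + 1790303 = 23090526, q_12 = 7*70957 + 41748 = 538447.
  i=13: a_13=1, p_13 = 1*23090526 + 3042889 = 26133415, q_13 = 1*538447 + 70957 = 609404.
Check: 26133415^2 - 1839*609404^2 = 682955379562225 - 682955379562224 = 1, so (x, y) = (26133415, 609404) solves the equation, and by the theorem it is the least positive solution.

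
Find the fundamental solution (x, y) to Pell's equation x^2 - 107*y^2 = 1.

(x, y) = (962, 93)

First expand sqrt(107) as a continued fraction. With x_i = (sqrt(107) + m_i)/d_i and (m_0, d_0) = (0, 1): a_0 = floor(sqrt(107)) = 10, since 10^2 = 100 <= 107 < 121 = 11^2.
Iterate m_{i+1} = d_i*a_i - m_i, d_{i+1} = (107 - m_{i+1}^2)/d_i, a_{i+1} = floor((a_0 + m_{i+1})/d_{i+1}):
  m_1 = 1*10 - 0 = 10, d_1 = (107 - 10^2)/1 = 7/1 = 7, a_1 = floor((10 + 10)/7) = 2.
  m_2 = 7*2 - 10 = 4, d_2 = (107 - 4^2)/7 = 91/7 = 13, a_2 = floor((10 + 4)/13) = 1.
  m_3 = 13*1 - 4 = 9, d_3 = (107 - 9^2)/13 = 26/13 = 2, a_3 = floor((10 + 9)/2) = 9.
  m_4 = 2*9 - 9 = 9, d_4 = (107 - 9^2)/2 = 26/2 = 13, a_4 = floor((10 + 9)/13) = 1.
  m_5 = 13*1 - 9 = 4, d_5 = (107 - 4^2)/13 = 91/13 = 7, a_5 = floor((10 + 4)/7) = 2.
  m_6 = 7*2 - 4 = 10, d_6 = (107 - 10^2)/7 = 7/7 = 1, a_6 = floor((10 + 10)/1) = 20.
  m_7 = 1*20 - 10 = 10, d_7 = (107 - 10^2)/1 = 7/1 = 7: (m_7, d_7) = (m_1, d_1) = (10, 7), so from here the quotients repeat a_1, ..., a_6; the period length is 6.
So sqrt(107) = [10; (2, 1, 9, 1, 2, 20)] with period length k = 6.
k is even, so the fundamental solution of x^2 - 107y^2 = 1 is (p_{k-1}, q_{k-1}) = (p_5, q_5); compute convergents through index 5.
Convergents (p_i = a_i*p_{i-1} + p_{i-2}, q_i = a_i*q_{i-1} + q_{i-2} with p_{-2}=0, p_{-1}=1, q_{-2}=1, q_{-1}=0):
  i=0: a_0=10, p_0 = 10*1 + 0 = 10, q_0 = 10*0 + 1 = 1.
  i=1: a_1=2, p_1 = 2*10 + 1 = 21, q_1 = 2*1 + 0 = 2.
  i=2: a_2=1, p_2 = 1*21 + 10 = 31, q_2 = 1*2 + 1 = 3.
  i=3: a_3=9, p_3 = 9*31 + 21 = 300, q_3 = 9*3 + 2 = 29.
  i=4: a_4=1, p_4 = 1*300 + 31 = 331, q_4 = 1*29 + 3 = 32.
  i=5: a_5=2, p_5 = 2*331 + 300 = 962, q_5 = 2*32 + 29 = 93.
Check: 962^2 - 107*93^2 = 925444 - 925443 = 1, so (x, y) = (962, 93) solves the equation, and by the theorem it is the least positive solution.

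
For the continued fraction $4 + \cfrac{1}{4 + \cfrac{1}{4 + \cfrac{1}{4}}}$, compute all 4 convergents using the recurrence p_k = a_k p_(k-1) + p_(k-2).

Using the convergent recurrence p_i = a_i*p_{i-1} + p_{i-2}, q_i = a_i*q_{i-1} + q_{i-2} with p_{-2}=0, p_{-1}=1, q_{-2}=1, q_{-1}=0:
  i=0: a_0=4, p_0 = 4*1 + 0 = 4, q_0 = 4*0 + 1 = 1.
  i=1: a_1=4, p_1 = 4*4 + 1 = 17, q_1 = 4*1 + 0 = 4.
  i=2: a_2=4, p_2 = 4*17 + 4 = 72, q_2 = 4*4 + 1 = 17.
  i=3: a_3=4, p_3 = 4*72 + 17 = 305, q_3 = 4*17 + 4 = 72.

4/1, 17/4, 72/17, 305/72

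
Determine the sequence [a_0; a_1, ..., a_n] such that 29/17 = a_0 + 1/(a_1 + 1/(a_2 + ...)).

[1; 1, 2, 2, 2]

Run the Euclidean algorithm on 29 and 17; the successive quotients are the partial quotients a_0, a_1, ... (each step inverts the fractional part left over by the previous one):
  29 = 1*17 + 12, so a_0 = 1.
  17 = 1*12 + 5, so a_1 = 1.
  12 = 2*5 + 2, so a_2 = 2.
  5 = 2*2 + 1, so a_3 = 2.
  2 = 2*1 + 0, so a_4 = 2.
The remainder reaches 0 after 5 divisions, so the expansion has 5 partial quotients, read off in order.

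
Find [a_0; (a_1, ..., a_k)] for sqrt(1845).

[42; (1, 20, 2, 20, 1, 84)]

Write x_i = (sqrt(1845) + m_i)/d_i with (m_0, d_0) = (0, 1). a_0 = floor(sqrt(1845)) = 42, since 42^2 = 1764 <= 1845 < 1849 = 43^2.
Iterate m_{i+1} = d_i*a_i - m_i, d_{i+1} = (1845 - m_{i+1}^2)/d_i, a_{i+1} = floor((a_0 + m_{i+1})/d_{i+1}):
  m_1 = 1*42 - 0 = 42, d_1 = (1845 - 42^2)/1 = 81/1 = 81, a_1 = floor((42 + 42)/81) = 1.
  m_2 = 81*1 - 42 = 39, d_2 = (1845 - 39^2)/81 = 324/81 = 4, a_2 = floor((42 + 39)/4) = 20.
  m_3 = 4*20 - 39 = 41, d_3 = (1845 - 41^2)/4 = 164/4 = 41, a_3 = floor((42 + 41)/41) = 2.
  m_4 = 41*2 - 41 = 41, d_4 = (1845 - 41^2)/41 = 164/41 = 4, a_4 = floor((42 + 41)/4) = 20.
  m_5 = 4*20 - 41 = 39, d_5 = (1845 - 39^2)/4 = 324/4 = 81, a_5 = floor((42 + 39)/81) = 1.
  m_6 = 81*1 - 39 = 42, d_6 = (1845 - 42^2)/81 = 81/81 = 1, a_6 = floor((42 + 42)/1) = 84.
  m_7 = 1*84 - 42 = 42, d_7 = (1845 - 42^2)/1 = 81/1 = 81: (m_7, d_7) = (m_1, d_1) = (42, 81), so from here the quotients repeat a_1, ..., a_6; the period length is 6.
Hence the expansion of sqrt(1845) is a_0 = 42 followed by the repeating block 1, 20, 2, 20, 1, 84 (period 6).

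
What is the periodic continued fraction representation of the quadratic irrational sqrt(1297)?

Write x_i = (sqrt(1297) + m_i)/d_i with (m_0, d_0) = (0, 1). a_0 = floor(sqrt(1297)) = 36, since 36^2 = 1296 <= 1297 < 1369 = 37^2.
Iterate m_{i+1} = d_i*a_i - m_i, d_{i+1} = (1297 - m_{i+1}^2)/d_i, a_{i+1} = floor((a_0 + m_{i+1})/d_{i+1}):
  m_1 = 1*36 - 0 = 36, d_1 = (1297 - 36^2)/1 = 1/1 = 1, a_1 = floor((36 + 36)/1) = 72.
  m_2 = 1*72 - 36 = 36, d_2 = (1297 - 36^2)/1 = 1/1 = 1: (m_2, d_2) = (m_1, d_1) = (36, 1), so from here the quotient a_1 repeats; the period length is 1.
Hence the expansion of sqrt(1297) is a_0 = 36 followed by the repeating block 72 (period 1).

[36; (72)]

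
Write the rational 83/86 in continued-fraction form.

[0; 1, 27, 1, 2]

Run the Euclidean algorithm on 83 and 86; the successive quotients are the partial quotients a_0, a_1, ... (each step inverts the fractional part left over by the previous one):
  83 = 0*86 + 83, so a_0 = 0.
  86 = 1*83 + 3, so a_1 = 1.
  83 = 27*3 + 2, so a_2 = 27.
  3 = 1*2 + 1, so a_3 = 1.
  2 = 2*1 + 0, so a_4 = 2.
The remainder reaches 0 after 5 divisions, so the expansion has 5 partial quotients, read off in order.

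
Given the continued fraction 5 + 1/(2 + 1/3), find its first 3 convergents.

5/1, 11/2, 38/7

Using the convergent recurrence p_i = a_i*p_{i-1} + p_{i-2}, q_i = a_i*q_{i-1} + q_{i-2} with p_{-2}=0, p_{-1}=1, q_{-2}=1, q_{-1}=0:
  i=0: a_0=5, p_0 = 5*1 + 0 = 5, q_0 = 5*0 + 1 = 1.
  i=1: a_1=2, p_1 = 2*5 + 1 = 11, q_1 = 2*1 + 0 = 2.
  i=2: a_2=3, p_2 = 3*11 + 5 = 38, q_2 = 3*2 + 1 = 7.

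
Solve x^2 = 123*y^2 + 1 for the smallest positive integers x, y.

First expand sqrt(123) as a continued fraction. With x_i = (sqrt(123) + m_i)/d_i and (m_0, d_0) = (0, 1): a_0 = floor(sqrt(123)) = 11, since 11^2 = 121 <= 123 < 144 = 12^2.
Iterate m_{i+1} = d_i*a_i - m_i, d_{i+1} = (123 - m_{i+1}^2)/d_i, a_{i+1} = floor((a_0 + m_{i+1})/d_{i+1}):
  m_1 = 1*11 - 0 = 11, d_1 = (123 - 11^2)/1 = 2/1 = 2, a_1 = floor((11 + 11)/2) = 11.
  m_2 = 2*11 - 11 = 11, d_2 = (123 - 11^2)/2 = 2/2 = 1, a_2 = floor((11 + 11)/1) = 22.
  m_3 = 1*22 - 11 = 11, d_3 = (123 - 11^2)/1 = 2/1 = 2: (m_3, d_3) = (m_1, d_1) = (11, 2), so from here the quotients repeat a_1, a_2; the period length is 2.
So sqrt(123) = [11; (11, 22)] with period length k = 2.
k is even, so the fundamental solution of x^2 - 123y^2 = 1 is (p_{k-1}, q_{k-1}) = (p_1, q_1); compute convergents through index 1.
Convergents (p_i = a_i*p_{i-1} + p_{i-2}, q_i = a_i*q_{i-1} + q_{i-2} with p_{-2}=0, p_{-1}=1, q_{-2}=1, q_{-1}=0):
  i=0: a_0=11, p_0 = 11*1 + 0 = 11, q_0 = 11*0 + 1 = 1.
  i=1: a_1=11, p_1 = 11*11 + 1 = 122, q_1 = 11*1 + 0 = 11.
Check: 122^2 - 123*11^2 = 14884 - 14883 = 1, so (x, y) = (122, 11) solves the equation, and by the theorem it is the least positive solution.

(x, y) = (122, 11)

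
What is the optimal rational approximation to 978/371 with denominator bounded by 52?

29/11

Expand x = 978/371 as a continued fraction with the Euclidean algorithm:
  978 = 2*371 + 236, so a_0 = 2.
  371 = 1*236 + 135, so a_1 = 1.
  236 = 1*135 + 101, so a_2 = 1.
  135 = 1*101 + 34, so a_3 = 1.
  101 = 2*34 + 33, so a_4 = 2.
  34 = 1*33 + 1, so a_5 = 1.
  33 = 33*1 + 0, so a_6 = 33.
so x = [2; 1, 1, 1, 2, 1, 33].
Convergents (p_i = a_i*p_{i-1} + p_{i-2}, q_i = a_i*q_{i-1} + q_{i-2} with p_{-2}=0, p_{-1}=1, q_{-2}=1, q_{-1}=0), until the denominator exceeds 52:
  i=0: a_0=2, p_0 = 2*1 + 0 = 2, q_0 = 2*0 + 1 = 1.
  i=1: a_1=1, p_1 = 1*2 + 1 = 3, q_1 = 1*1 + 0 = 1.
  i=2: a_2=1, p_2 = 1*3 + 2 = 5, q_2 = 1*1 + 1 = 2.
  i=3: a_3=1, p_3 = 1*5 + 3 = 8, q_3 = 1*2 + 1 = 3.
  i=4: a_4=2, p_4 = 2*8 + 5 = 21, q_4 = 2*3 + 2 = 8.
  i=5: a_5=1, p_5 = 1*21 + 8 = 29, q_5 = 1*8 + 3 = 11.
  i=6: a_6=33, p_6 = 33*29 + 21 = 978, q_6 = 33*11 + 8 = 371.
q_6 = 371 > 52, so the last convergent with denominator <= 52 is p_5/q_5 = 29/11.
The closest fraction with denominator <= 52 is either p_5/q_5 or the intermediate fraction (k*p_5 + p_4)/(k*q_5 + q_4) with the largest k >= 1 whose denominator stays <= 52; these approach x as k grows, and every other convergent or intermediate fraction in range is farther away.
Largest k: floor((52 - q_4)/q_5) = floor((52 - 8)/11) = 4.
That gives (4*29 + 21)/(4*11 + 8) = 137/52.
Compare the errors: |x - 29/11| = |978*11 - 29*371|/(371*11) = 1/4081, and |x - 137/52| = |978*52 - 137*371|/(371*52) = 29/19292.
Cross-multiplying, 1*19292 = 19292 < 118349 = 29*4081, so 1/4081 is smaller: the convergent 29/11 is closer to x than 137/52.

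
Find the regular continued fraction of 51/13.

Run the Euclidean algorithm on 51 and 13; the successive quotients are the partial quotients a_0, a_1, ... (each step inverts the fractional part left over by the previous one):
  51 = 3*13 + 12, so a_0 = 3.
  13 = 1*12 + 1, so a_1 = 1.
  12 = 12*1 + 0, so a_2 = 12.
The remainder reaches 0 after 3 divisions, so the expansion has 3 partial quotients, read off in order.

[3; 1, 12]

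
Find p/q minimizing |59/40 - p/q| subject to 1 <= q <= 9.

3/2

Expand x = 59/40 as a continued fraction with the Euclidean algorithm:
  59 = 1*40 + 19, so a_0 = 1.
  40 = 2*19 + 2, so a_1 = 2.
  19 = 9*2 + 1, so a_2 = 9.
  2 = 2*1 + 0, so a_3 = 2.
so x = [1; 2, 9, 2].
Convergents (p_i = a_i*p_{i-1} + p_{i-2}, q_i = a_i*q_{i-1} + q_{i-2} with p_{-2}=0, p_{-1}=1, q_{-2}=1, q_{-1}=0), until the denominator exceeds 9:
  i=0: a_0=1, p_0 = 1*1 + 0 = 1, q_0 = 1*0 + 1 = 1.
  i=1: a_1=2, p_1 = 2*1 + 1 = 3, q_1 = 2*1 + 0 = 2.
  i=2: a_2=9, p_2 = 9*3 + 1 = 28, q_2 = 9*2 + 1 = 19.
q_2 = 19 > 9, so the last convergent with denominator <= 9 is p_1/q_1 = 3/2.
The closest fraction with denominator <= 9 is either p_1/q_1 or the intermediate fraction (k*p_1 + p_0)/(k*q_1 + q_0) with the largest k >= 1 whose denominator stays <= 9; these approach x as k grows, and every other convergent or intermediate fraction in range is farther away.
Largest k: floor((9 - q_0)/q_1) = floor((9 - 1)/2) = 4.
That gives (4*3 + 1)/(4*2 + 1) = 13/9.
Compare the errors: |x - 3/2| = |59*2 - 3*40|/(40*2) = 2/80, and |x - 13/9| = |59*9 - 13*40|/(40*9) = 11/360.
Cross-multiplying, 2*360 = 720 < 880 = 11*80, so 2/80 is smaller: the convergent 3/2 is closer to x than 13/9.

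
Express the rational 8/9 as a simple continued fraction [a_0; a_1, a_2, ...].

[0; 1, 8]

Run the Euclidean algorithm on 8 and 9; the successive quotients are the partial quotients a_0, a_1, ... (each step inverts the fractional part left over by the previous one):
  8 = 0*9 + 8, so a_0 = 0.
  9 = 1*8 + 1, so a_1 = 1.
  8 = 8*1 + 0, so a_2 = 8.
The remainder reaches 0 after 3 divisions, so the expansion has 3 partial quotients, read off in order.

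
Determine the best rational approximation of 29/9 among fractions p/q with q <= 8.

Expand x = 29/9 as a continued fraction with the Euclidean algorithm:
  29 = 3*9 + 2, so a_0 = 3.
  9 = 4*2 + 1, so a_1 = 4.
  2 = 2*1 + 0, so a_2 = 2.
so x = [3; 4, 2].
Convergents (p_i = a_i*p_{i-1} + p_{i-2}, q_i = a_i*q_{i-1} + q_{i-2} with p_{-2}=0, p_{-1}=1, q_{-2}=1, q_{-1}=0), until the denominator exceeds 8:
  i=0: a_0=3, p_0 = 3*1 + 0 = 3, q_0 = 3*0 + 1 = 1.
  i=1: a_1=4, p_1 = 4*3 + 1 = 13, q_1 = 4*1 + 0 = 4.
  i=2: a_2=2, p_2 = 2*13 + 3 = 29, q_2 = 2*4 + 1 = 9.
q_2 = 9 > 8, so the last convergent with denominator <= 8 is p_1/q_1 = 13/4.
The closest fraction with denominator <= 8 is either p_1/q_1 or the intermediate fraction (k*p_1 + p_0)/(k*q_1 + q_0) with the largest k >= 1 whose denominator stays <= 8; these approach x as k grows, and every other convergent or intermediate fraction in range is farther away.
Largest k: floor((8 - q_0)/q_1) = floor((8 - 1)/4) = 1.
That gives (1*13 + 3)/(1*4 + 1) = 16/5.
Compare the errors: |x - 13/4| = |29*4 - 13*9|/(9*4) = 1/36, and |x - 16/5| = |29*5 - 16*9|/(9*5) = 1/45.
Cross-multiplying, 1*36 = 36 < 45 = 1*45, so 1/45 is smaller: the intermediate fraction 16/5 is closer to x than 13/4.

16/5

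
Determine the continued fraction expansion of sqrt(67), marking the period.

[8; (5, 2, 1, 1, 7, 1, 1, 2, 5, 16)]

Write x_i = (sqrt(67) + m_i)/d_i with (m_0, d_0) = (0, 1). a_0 = floor(sqrt(67)) = 8, since 8^2 = 64 <= 67 < 81 = 9^2.
Iterate m_{i+1} = d_i*a_i - m_i, d_{i+1} = (67 - m_{i+1}^2)/d_i, a_{i+1} = floor((a_0 + m_{i+1})/d_{i+1}):
  m_1 = 1*8 - 0 = 8, d_1 = (67 - 8^2)/1 = 3/1 = 3, a_1 = floor((8 + 8)/3) = 5.
  m_2 = 3*5 - 8 = 7, d_2 = (67 - 7^2)/3 = 18/3 = 6, a_2 = floor((8 + 7)/6) = 2.
  m_3 = 6*2 - 7 = 5, d_3 = (67 - 5^2)/6 = 42/6 = 7, a_3 = floor((8 + 5)/7) = 1.
  m_4 = 7*1 - 5 = 2, d_4 = (67 - 2^2)/7 = 63/7 = 9, a_4 = floor((8 + 2)/9) = 1.
  m_5 = 9*1 - 2 = 7, d_5 = (67 - 7^2)/9 = 18/9 = 2, a_5 = floor((8 + 7)/2) = 7.
  m_6 = 2*7 - 7 = 7, d_6 = (67 - 7^2)/2 = 18/2 = 9, a_6 = floor((8 + 7)/9) = 1.
  m_7 = 9*1 - 7 = 2, d_7 = (67 - 2^2)/9 = 63/9 = 7, a_7 = floor((8 + 2)/7) = 1.
  m_8 = 7*1 - 2 = 5, d_8 = (67 - 5^2)/7 = 42/7 = 6, a_8 = floor((8 + 5)/6) = 2.
  m_9 = 6*2 - 5 = 7, d_9 = (67 - 7^2)/6 = 18/6 = 3, a_9 = floor((8 + 7)/3) = 5.
  m_10 = 3*5 - 7 = 8, d_10 = (67 - 8^2)/3 = 3/3 = 1, a_10 = floor((8 + 8)/1) = 16.
  m_11 = 1*16 - 8 = 8, d_11 = (67 - 8^2)/1 = 3/1 = 3: (m_11, d_11) = (m_1, d_1) = (8, 3), so from here the quotients repeat a_1, ..., a_10; the period length is 10.
Hence the expansion of sqrt(67) is a_0 = 8 followed by the repeating block 5, 2, 1, 1, 7, 1, 1, 2, 5, 16 (period 10).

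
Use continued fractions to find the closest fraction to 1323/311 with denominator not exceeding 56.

234/55

Expand x = 1323/311 as a continued fraction with the Euclidean algorithm:
  1323 = 4*311 + 79, so a_0 = 4.
  311 = 3*79 + 74, so a_1 = 3.
  79 = 1*74 + 5, so a_2 = 1.
  74 = 14*5 + 4, so a_3 = 14.
  5 = 1*4 + 1, so a_4 = 1.
  4 = 4*1 + 0, so a_5 = 4.
so x = [4; 3, 1, 14, 1, 4].
Convergents (p_i = a_i*p_{i-1} + p_{i-2}, q_i = a_i*q_{i-1} + q_{i-2} with p_{-2}=0, p_{-1}=1, q_{-2}=1, q_{-1}=0), until the denominator exceeds 56:
  i=0: a_0=4, p_0 = 4*1 + 0 = 4, q_0 = 4*0 + 1 = 1.
  i=1: a_1=3, p_1 = 3*4 + 1 = 13, q_1 = 3*1 + 0 = 3.
  i=2: a_2=1, p_2 = 1*13 + 4 = 17, q_2 = 1*3 + 1 = 4.
  i=3: a_3=14, p_3 = 14*17 + 13 = 251, q_3 = 14*4 + 3 = 59.
q_3 = 59 > 56, so the last convergent with denominator <= 56 is p_2/q_2 = 17/4.
The closest fraction with denominator <= 56 is either p_2/q_2 or the intermediate fraction (k*p_2 + p_1)/(k*q_2 + q_1) with the largest k >= 1 whose denominator stays <= 56; these approach x as k grows, and every other convergent or intermediate fraction in range is farther away.
Largest k: floor((56 - q_1)/q_2) = floor((56 - 3)/4) = 13.
That gives (13*17 + 13)/(13*4 + 3) = 234/55.
Compare the errors: |x - 17/4| = |1323*4 - 17*311|/(311*4) = 5/1244, and |x - 234/55| = |1323*55 - 234*311|/(311*55) = 9/17105.
Cross-multiplying, 9*1244 = 11196 < 85525 = 5*17105, so 9/17105 is smaller: the intermediate fraction 234/55 is closer to x than 17/4.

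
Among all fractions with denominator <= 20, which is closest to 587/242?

17/7

Expand x = 587/242 as a continued fraction with the Euclidean algorithm:
  587 = 2*242 + 103, so a_0 = 2.
  242 = 2*103 + 36, so a_1 = 2.
  103 = 2*36 + 31, so a_2 = 2.
  36 = 1*31 + 5, so a_3 = 1.
  31 = 6*5 + 1, so a_4 = 6.
  5 = 5*1 + 0, so a_5 = 5.
so x = [2; 2, 2, 1, 6, 5].
Convergents (p_i = a_i*p_{i-1} + p_{i-2}, q_i = a_i*q_{i-1} + q_{i-2} with p_{-2}=0, p_{-1}=1, q_{-2}=1, q_{-1}=0), until the denominator exceeds 20:
  i=0: a_0=2, p_0 = 2*1 + 0 = 2, q_0 = 2*0 + 1 = 1.
  i=1: a_1=2, p_1 = 2*2 + 1 = 5, q_1 = 2*1 + 0 = 2.
  i=2: a_2=2, p_2 = 2*5 + 2 = 12, q_2 = 2*2 + 1 = 5.
  i=3: a_3=1, p_3 = 1*12 + 5 = 17, q_3 = 1*5 + 2 = 7.
  i=4: a_4=6, p_4 = 6*17 + 12 = 114, q_4 = 6*7 + 5 = 47.
q_4 = 47 > 20, so the last convergent with denominator <= 20 is p_3/q_3 = 17/7.
The closest fraction with denominator <= 20 is either p_3/q_3 or the intermediate fraction (k*p_3 + p_2)/(k*q_3 + q_2) with the largest k >= 1 whose denominator stays <= 20; these approach x as k grows, and every other convergent or intermediate fraction in range is farther away.
Largest k: floor((20 - q_2)/q_3) = floor((20 - 5)/7) = 2.
That gives (2*17 + 12)/(2*7 + 5) = 46/19.
Compare the errors: |x - 17/7| = |587*7 - 17*242|/(242*7) = 5/1694, and |x - 46/19| = |587*19 - 46*242|/(242*19) = 21/4598.
Cross-multiplying, 5*4598 = 22990 < 35574 = 21*1694, so 5/1694 is smaller: the convergent 17/7 is closer to x than 46/19.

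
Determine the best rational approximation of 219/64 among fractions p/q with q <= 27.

Expand x = 219/64 as a continued fraction with the Euclidean algorithm:
  219 = 3*64 + 27, so a_0 = 3.
  64 = 2*27 + 10, so a_1 = 2.
  27 = 2*10 + 7, so a_2 = 2.
  10 = 1*7 + 3, so a_3 = 1.
  7 = 2*3 + 1, so a_4 = 2.
  3 = 3*1 + 0, so a_5 = 3.
so x = [3; 2, 2, 1, 2, 3].
Convergents (p_i = a_i*p_{i-1} + p_{i-2}, q_i = a_i*q_{i-1} + q_{i-2} with p_{-2}=0, p_{-1}=1, q_{-2}=1, q_{-1}=0), until the denominator exceeds 27:
  i=0: a_0=3, p_0 = 3*1 + 0 = 3, q_0 = 3*0 + 1 = 1.
  i=1: a_1=2, p_1 = 2*3 + 1 = 7, q_1 = 2*1 + 0 = 2.
  i=2: a_2=2, p_2 = 2*7 + 3 = 17, q_2 = 2*2 + 1 = 5.
  i=3: a_3=1, p_3 = 1*17 + 7 = 24, q_3 = 1*5 + 2 = 7.
  i=4: a_4=2, p_4 = 2*24 + 17 = 65, q_4 = 2*7 + 5 = 19.
  i=5: a_5=3, p_5 = 3*65 + 24 = 219, q_5 = 3*19 + 7 = 64.
q_5 = 64 > 27, so the last convergent with denominator <= 27 is p_4/q_4 = 65/19.
The closest fraction with denominator <= 27 is either p_4/q_4 or the intermediate fraction (k*p_4 + p_3)/(k*q_4 + q_3) with the largest k >= 1 whose denominator stays <= 27; these approach x as k grows, and every other convergent or intermediate fraction in range is farther away.
Largest k: floor((27 - q_3)/q_4) = floor((27 - 7)/19) = 1.
That gives (1*65 + 24)/(1*19 + 7) = 89/26.
Compare the errors: |x - 65/19| = |219*19 - 65*64|/(64*19) = 1/1216, and |x - 89/26| = |219*26 - 89*64|/(64*26) = 2/1664.
Cross-multiplying, 1*1664 = 1664 < 2432 = 2*1216, so 1/1216 is smaller: the convergent 65/19 is closer to x than 89/26.

65/19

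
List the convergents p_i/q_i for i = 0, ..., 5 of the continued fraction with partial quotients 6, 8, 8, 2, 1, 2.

6/1, 49/8, 398/65, 845/138, 1243/203, 3331/544

Using the convergent recurrence p_i = a_i*p_{i-1} + p_{i-2}, q_i = a_i*q_{i-1} + q_{i-2} with p_{-2}=0, p_{-1}=1, q_{-2}=1, q_{-1}=0:
  i=0: a_0=6, p_0 = 6*1 + 0 = 6, q_0 = 6*0 + 1 = 1.
  i=1: a_1=8, p_1 = 8*6 + 1 = 49, q_1 = 8*1 + 0 = 8.
  i=2: a_2=8, p_2 = 8*49 + 6 = 398, q_2 = 8*8 + 1 = 65.
  i=3: a_3=2, p_3 = 2*398 + 49 = 845, q_3 = 2*65 + 8 = 138.
  i=4: a_4=1, p_4 = 1*845 + 398 = 1243, q_4 = 1*138 + 65 = 203.
  i=5: a_5=2, p_5 = 2*1243 + 845 = 3331, q_5 = 2*203 + 138 = 544.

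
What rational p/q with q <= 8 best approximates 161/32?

Expand x = 161/32 as a continued fraction with the Euclidean algorithm:
  161 = 5*32 + 1, so a_0 = 5.
  32 = 32*1 + 0, so a_1 = 32.
so x = [5; 32].
Convergents (p_i = a_i*p_{i-1} + p_{i-2}, q_i = a_i*q_{i-1} + q_{i-2} with p_{-2}=0, p_{-1}=1, q_{-2}=1, q_{-1}=0), until the denominator exceeds 8:
  i=0: a_0=5, p_0 = 5*1 + 0 = 5, q_0 = 5*0 + 1 = 1.
  i=1: a_1=32, p_1 = 32*5 + 1 = 161, q_1 = 32*1 + 0 = 32.
q_1 = 32 > 8, so the last convergent with denominator <= 8 is p_0/q_0 = 5/1.
The closest fraction with denominator <= 8 is either p_0/q_0 or the intermediate fraction (k*p_0 + p_{-1})/(k*q_0 + q_{-1}) with the largest k >= 1 whose denominator stays <= 8; these approach x as k grows, and every other convergent or intermediate fraction in range is farther away.
Largest k: floor((8 - q_{-1})/q_0) = floor((8 - 0)/1) = 8 (using the seeds p_{-1} = 1, q_{-1} = 0).
That gives (8*5 + 1)/(8*1 + 0) = 41/8.
Compare the errors: |x - 5/1| = |161*1 - 5*32|/(32*1) = 1/32, and |x - 41/8| = |161*8 - 41*32|/(32*8) = 24/256.
Cross-multiplying, 1*256 = 256 < 768 = 24*32, so 1/32 is smaller: the convergent 5/1 is closer to x than 41/8.

5/1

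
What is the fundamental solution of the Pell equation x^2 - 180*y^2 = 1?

First expand sqrt(180) as a continued fraction. With x_i = (sqrt(180) + m_i)/d_i and (m_0, d_0) = (0, 1): a_0 = floor(sqrt(180)) = 13, since 13^2 = 169 <= 180 < 196 = 14^2.
Iterate m_{i+1} = d_i*a_i - m_i, d_{i+1} = (180 - m_{i+1}^2)/d_i, a_{i+1} = floor((a_0 + m_{i+1})/d_{i+1}):
  m_1 = 1*13 - 0 = 13, d_1 = (180 - 13^2)/1 = 11/1 = 11, a_1 = floor((13 + 13)/11) = 2.
  m_2 = 11*2 - 13 = 9, d_2 = (180 - 9^2)/11 = 99/11 = 9, a_2 = floor((13 + 9)/9) = 2.
  m_3 = 9*2 - 9 = 9, d_3 = (180 - 9^2)/9 = 99/9 = 11, a_3 = floor((13 + 9)/11) = 2.
  m_4 = 11*2 - 9 = 13, d_4 = (180 - 13^2)/11 = 11/11 = 1, a_4 = floor((13 + 13)/1) = 26.
  m_5 = 1*26 - 13 = 13, d_5 = (180 - 13^2)/1 = 11/1 = 11: (m_5, d_5) = (m_1, d_1) = (13, 11), so from here the quotients repeat a_1, ..., a_4; the period length is 4.
So sqrt(180) = [13; (2, 2, 2, 26)] with period length k = 4.
k is even, so the fundamental solution of x^2 - 180y^2 = 1 is (p_{k-1}, q_{k-1}) = (p_3, q_3); compute convergents through index 3.
Convergents (p_i = a_i*p_{i-1} + p_{i-2}, q_i = a_i*q_{i-1} + q_{i-2} with p_{-2}=0, p_{-1}=1, q_{-2}=1, q_{-1}=0):
  i=0: a_0=13, p_0 = 13*1 + 0 = 13, q_0 = 13*0 + 1 = 1.
  i=1: a_1=2, p_1 = 2*13 + 1 = 27, q_1 = 2*1 + 0 = 2.
  i=2: a_2=2, p_2 = 2*27 + 13 = 67, q_2 = 2*2 + 1 = 5.
  i=3: a_3=2, p_3 = 2*67 + 27 = 161, q_3 = 2*5 + 2 = 12.
Check: 161^2 - 180*12^2 = 25921 - 25920 = 1, so (x, y) = (161, 12) solves the equation, and by the theorem it is the least positive solution.

(x, y) = (161, 12)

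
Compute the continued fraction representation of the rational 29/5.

[5; 1, 4]

Run the Euclidean algorithm on 29 and 5; the successive quotients are the partial quotients a_0, a_1, ... (each step inverts the fractional part left over by the previous one):
  29 = 5*5 + 4, so a_0 = 5.
  5 = 1*4 + 1, so a_1 = 1.
  4 = 4*1 + 0, so a_2 = 4.
The remainder reaches 0 after 3 divisions, so the expansion has 3 partial quotients, read off in order.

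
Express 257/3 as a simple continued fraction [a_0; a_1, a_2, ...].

Run the Euclidean algorithm on 257 and 3; the successive quotients are the partial quotients a_0, a_1, ... (each step inverts the fractional part left over by the previous one):
  257 = 85*3 + 2, so a_0 = 85.
  3 = 1*2 + 1, so a_1 = 1.
  2 = 2*1 + 0, so a_2 = 2.
The remainder reaches 0 after 3 divisions, so the expansion has 3 partial quotients, read off in order.

[85; 1, 2]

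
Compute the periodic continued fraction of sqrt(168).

[12; (1, 24)]

Write x_i = (sqrt(168) + m_i)/d_i with (m_0, d_0) = (0, 1). a_0 = floor(sqrt(168)) = 12, since 12^2 = 144 <= 168 < 169 = 13^2.
Iterate m_{i+1} = d_i*a_i - m_i, d_{i+1} = (168 - m_{i+1}^2)/d_i, a_{i+1} = floor((a_0 + m_{i+1})/d_{i+1}):
  m_1 = 1*12 - 0 = 12, d_1 = (168 - 12^2)/1 = 24/1 = 24, a_1 = floor((12 + 12)/24) = 1.
  m_2 = 24*1 - 12 = 12, d_2 = (168 - 12^2)/24 = 24/24 = 1, a_2 = floor((12 + 12)/1) = 24.
  m_3 = 1*24 - 12 = 12, d_3 = (168 - 12^2)/1 = 24/1 = 24: (m_3, d_3) = (m_1, d_1) = (12, 24), so from here the quotients repeat a_1, a_2; the period length is 2.
Hence the expansion of sqrt(168) is a_0 = 12 followed by the repeating block 1, 24 (period 2).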